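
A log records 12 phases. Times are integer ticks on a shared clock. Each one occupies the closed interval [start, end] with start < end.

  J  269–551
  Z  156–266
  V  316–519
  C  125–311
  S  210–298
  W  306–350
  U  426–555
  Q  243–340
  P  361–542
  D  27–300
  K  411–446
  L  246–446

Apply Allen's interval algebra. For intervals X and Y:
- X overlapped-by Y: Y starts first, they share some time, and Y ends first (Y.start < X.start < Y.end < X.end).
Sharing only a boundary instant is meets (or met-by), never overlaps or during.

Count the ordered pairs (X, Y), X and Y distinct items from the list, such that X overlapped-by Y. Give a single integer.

Checking all 132 ordered pairs for relation 'overlapped-by'; matching pairs in alphabetical order:
(C, D): C overlapped-by D ✓
(J, C): J overlapped-by C ✓
(J, D): J overlapped-by D ✓
(J, L): J overlapped-by L ✓
(J, Q): J overlapped-by Q ✓
(J, S): J overlapped-by S ✓
(L, C): L overlapped-by C ✓
(L, D): L overlapped-by D ✓
(L, Q): L overlapped-by Q ✓
(L, S): L overlapped-by S ✓
(L, Z): L overlapped-by Z ✓
(P, L): P overlapped-by L ✓
(P, V): P overlapped-by V ✓
(Q, C): Q overlapped-by C ✓
(Q, D): Q overlapped-by D ✓
(Q, S): Q overlapped-by S ✓
(Q, Z): Q overlapped-by Z ✓
(S, Z): S overlapped-by Z ✓
(U, J): U overlapped-by J ✓
(U, K): U overlapped-by K ✓
(U, L): U overlapped-by L ✓
(U, P): U overlapped-by P ✓
(U, V): U overlapped-by V ✓
(V, L): V overlapped-by L ✓
... plus 4 further pairs not listed.
Count: 28.

28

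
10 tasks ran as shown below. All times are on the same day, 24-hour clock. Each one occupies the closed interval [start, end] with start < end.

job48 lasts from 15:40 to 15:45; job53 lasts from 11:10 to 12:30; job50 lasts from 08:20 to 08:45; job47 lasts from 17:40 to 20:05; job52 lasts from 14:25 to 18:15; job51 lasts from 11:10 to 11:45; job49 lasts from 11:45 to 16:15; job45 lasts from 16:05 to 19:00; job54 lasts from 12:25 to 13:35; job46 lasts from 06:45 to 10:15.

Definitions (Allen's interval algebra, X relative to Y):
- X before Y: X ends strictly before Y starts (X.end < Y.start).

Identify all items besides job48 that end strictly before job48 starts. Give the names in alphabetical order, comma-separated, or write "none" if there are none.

Target job48 = [15:40, 15:45].
job45 [16:05, 19:00] → after → no.
job46 [06:45, 10:15] → before → yes.
job47 [17:40, 20:05] → after → no.
job49 [11:45, 16:15] → contains → no.
job50 [08:20, 08:45] → before → yes.
job51 [11:10, 11:45] → before → yes.
job52 [14:25, 18:15] → contains → no.
job53 [11:10, 12:30] → before → yes.
job54 [12:25, 13:35] → before → yes.
Result: job46, job50, job51, job53, job54.

job46, job50, job51, job53, job54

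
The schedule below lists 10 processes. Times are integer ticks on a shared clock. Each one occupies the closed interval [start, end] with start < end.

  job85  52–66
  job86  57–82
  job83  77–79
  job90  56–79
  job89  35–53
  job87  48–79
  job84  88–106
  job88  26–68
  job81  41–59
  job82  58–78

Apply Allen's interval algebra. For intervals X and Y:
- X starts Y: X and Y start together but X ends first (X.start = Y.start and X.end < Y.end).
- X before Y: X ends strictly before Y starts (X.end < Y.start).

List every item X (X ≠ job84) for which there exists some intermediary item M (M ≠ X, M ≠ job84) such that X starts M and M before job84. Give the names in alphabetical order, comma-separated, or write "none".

none

Target job84 = [88, 106].
Intermediaries M with M before job84: job81, job82, job83, job85, job86, job87, job88, job89, job90.
Via job81 — items with X starts job81: none.
Via job82 — items with X starts job82: none.
Via job83 — items with X starts job83: none.
Via job85 — items with X starts job85: none.
Via job86 — items with X starts job86: none.
Via job87 — items with X starts job87: none.
Via job88 — items with X starts job88: none.
Via job89 — items with X starts job89: none.
Via job90 — items with X starts job90: none.
Union: none.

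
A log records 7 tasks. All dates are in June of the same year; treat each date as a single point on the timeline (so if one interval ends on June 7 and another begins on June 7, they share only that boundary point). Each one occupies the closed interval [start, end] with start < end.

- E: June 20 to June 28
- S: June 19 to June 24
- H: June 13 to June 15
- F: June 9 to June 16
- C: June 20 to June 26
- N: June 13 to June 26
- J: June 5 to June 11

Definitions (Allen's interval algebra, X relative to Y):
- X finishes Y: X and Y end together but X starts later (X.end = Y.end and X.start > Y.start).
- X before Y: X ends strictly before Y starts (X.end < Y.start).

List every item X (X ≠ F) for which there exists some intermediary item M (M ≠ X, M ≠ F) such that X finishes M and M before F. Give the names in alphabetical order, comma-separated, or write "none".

Target F = [June 9, June 16].
Intermediaries M with M before F: none.
Union: none.

none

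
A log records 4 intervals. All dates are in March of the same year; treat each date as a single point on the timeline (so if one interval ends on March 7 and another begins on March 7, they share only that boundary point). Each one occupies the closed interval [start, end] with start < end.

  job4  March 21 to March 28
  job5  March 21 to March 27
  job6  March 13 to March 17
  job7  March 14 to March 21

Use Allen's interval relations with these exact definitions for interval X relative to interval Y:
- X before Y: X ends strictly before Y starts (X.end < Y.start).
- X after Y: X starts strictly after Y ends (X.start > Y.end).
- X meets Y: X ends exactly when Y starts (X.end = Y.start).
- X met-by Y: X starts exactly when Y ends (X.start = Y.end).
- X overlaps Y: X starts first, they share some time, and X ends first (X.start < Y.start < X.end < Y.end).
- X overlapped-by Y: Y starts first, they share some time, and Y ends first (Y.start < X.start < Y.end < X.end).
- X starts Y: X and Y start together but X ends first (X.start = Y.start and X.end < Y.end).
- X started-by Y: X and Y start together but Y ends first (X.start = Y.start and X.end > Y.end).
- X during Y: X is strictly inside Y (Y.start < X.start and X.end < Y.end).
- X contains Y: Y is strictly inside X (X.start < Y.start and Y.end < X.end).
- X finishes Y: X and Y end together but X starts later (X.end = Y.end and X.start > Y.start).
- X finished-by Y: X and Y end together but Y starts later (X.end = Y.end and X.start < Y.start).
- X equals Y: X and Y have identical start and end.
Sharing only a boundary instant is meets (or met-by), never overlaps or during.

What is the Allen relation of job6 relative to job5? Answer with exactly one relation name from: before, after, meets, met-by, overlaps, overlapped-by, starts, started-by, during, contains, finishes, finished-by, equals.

job6 = [March 13, March 17]; job5 = [March 21, March 27].
Compare endpoints: job6.start < job5.start, job6.start < job5.end, job6.end < job5.start, job6.end < job5.end.
That pattern is 'before'.

before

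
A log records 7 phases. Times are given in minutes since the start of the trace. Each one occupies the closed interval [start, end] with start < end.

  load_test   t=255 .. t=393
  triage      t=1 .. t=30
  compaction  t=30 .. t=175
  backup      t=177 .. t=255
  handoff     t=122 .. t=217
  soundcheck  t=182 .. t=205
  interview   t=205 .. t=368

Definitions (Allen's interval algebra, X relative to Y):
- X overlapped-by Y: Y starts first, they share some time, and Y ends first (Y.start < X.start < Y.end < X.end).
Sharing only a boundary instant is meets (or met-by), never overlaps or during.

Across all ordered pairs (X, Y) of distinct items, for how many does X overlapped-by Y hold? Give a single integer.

Checking all 42 ordered pairs for relation 'overlapped-by'; matching pairs in alphabetical order:
(backup, handoff): backup overlapped-by handoff ✓
(handoff, compaction): handoff overlapped-by compaction ✓
(interview, backup): interview overlapped-by backup ✓
(interview, handoff): interview overlapped-by handoff ✓
(load_test, interview): load_test overlapped-by interview ✓
Count: 5.

5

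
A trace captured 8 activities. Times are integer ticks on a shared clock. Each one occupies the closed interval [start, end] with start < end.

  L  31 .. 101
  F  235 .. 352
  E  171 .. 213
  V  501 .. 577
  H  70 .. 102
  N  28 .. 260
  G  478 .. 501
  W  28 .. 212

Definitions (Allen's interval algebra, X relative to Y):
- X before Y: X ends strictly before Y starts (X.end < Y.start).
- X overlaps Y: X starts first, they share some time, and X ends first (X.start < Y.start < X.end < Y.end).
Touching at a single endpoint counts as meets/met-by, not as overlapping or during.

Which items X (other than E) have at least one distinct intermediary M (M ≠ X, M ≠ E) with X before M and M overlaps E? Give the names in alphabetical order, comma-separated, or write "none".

none

Target E = [171, 213].
Intermediaries M with M overlaps E: W.
Via W — items with X before W: none.
Union: none.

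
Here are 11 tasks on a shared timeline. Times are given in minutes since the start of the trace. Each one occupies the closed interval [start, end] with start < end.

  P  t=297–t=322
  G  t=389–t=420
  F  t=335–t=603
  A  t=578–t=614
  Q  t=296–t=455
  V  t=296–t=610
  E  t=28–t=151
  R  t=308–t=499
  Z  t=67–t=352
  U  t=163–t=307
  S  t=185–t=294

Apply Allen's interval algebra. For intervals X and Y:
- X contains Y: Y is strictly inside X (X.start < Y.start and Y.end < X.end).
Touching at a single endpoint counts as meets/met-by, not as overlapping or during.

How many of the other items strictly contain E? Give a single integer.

0

Target E = [t=28, t=151].
A [t=578, t=614] → after → no.
F [t=335, t=603] → after → no.
G [t=389, t=420] → after → no.
P [t=297, t=322] → after → no.
Q [t=296, t=455] → after → no.
R [t=308, t=499] → after → no.
S [t=185, t=294] → after → no.
U [t=163, t=307] → after → no.
V [t=296, t=610] → after → no.
Z [t=67, t=352] → overlapped-by → no.
Total: 0.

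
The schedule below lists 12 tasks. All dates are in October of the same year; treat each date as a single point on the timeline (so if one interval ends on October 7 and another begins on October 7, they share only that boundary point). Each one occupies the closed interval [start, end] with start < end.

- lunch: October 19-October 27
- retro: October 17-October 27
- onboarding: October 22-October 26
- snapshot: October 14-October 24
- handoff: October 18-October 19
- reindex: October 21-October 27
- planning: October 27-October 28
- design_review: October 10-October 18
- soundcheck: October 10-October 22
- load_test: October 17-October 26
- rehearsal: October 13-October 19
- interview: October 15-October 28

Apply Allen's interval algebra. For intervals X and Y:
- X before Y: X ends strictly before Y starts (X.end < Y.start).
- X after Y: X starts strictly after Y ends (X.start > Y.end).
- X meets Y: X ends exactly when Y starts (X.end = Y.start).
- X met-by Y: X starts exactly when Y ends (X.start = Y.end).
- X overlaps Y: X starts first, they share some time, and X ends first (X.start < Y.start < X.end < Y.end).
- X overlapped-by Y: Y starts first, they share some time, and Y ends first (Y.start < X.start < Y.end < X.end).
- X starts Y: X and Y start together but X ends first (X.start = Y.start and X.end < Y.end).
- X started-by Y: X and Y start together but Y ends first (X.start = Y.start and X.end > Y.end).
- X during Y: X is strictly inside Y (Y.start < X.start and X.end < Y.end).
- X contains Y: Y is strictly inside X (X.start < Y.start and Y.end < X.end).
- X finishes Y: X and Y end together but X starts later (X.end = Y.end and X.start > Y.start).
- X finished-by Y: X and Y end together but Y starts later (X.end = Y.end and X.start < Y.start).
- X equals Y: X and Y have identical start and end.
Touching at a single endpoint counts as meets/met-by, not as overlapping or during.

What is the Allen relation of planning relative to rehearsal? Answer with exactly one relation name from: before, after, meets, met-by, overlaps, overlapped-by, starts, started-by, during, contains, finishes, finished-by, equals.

planning = [October 27, October 28]; rehearsal = [October 13, October 19].
Compare endpoints: planning.start > rehearsal.start, planning.start > rehearsal.end, planning.end > rehearsal.start, planning.end > rehearsal.end.
That pattern is 'after'.

after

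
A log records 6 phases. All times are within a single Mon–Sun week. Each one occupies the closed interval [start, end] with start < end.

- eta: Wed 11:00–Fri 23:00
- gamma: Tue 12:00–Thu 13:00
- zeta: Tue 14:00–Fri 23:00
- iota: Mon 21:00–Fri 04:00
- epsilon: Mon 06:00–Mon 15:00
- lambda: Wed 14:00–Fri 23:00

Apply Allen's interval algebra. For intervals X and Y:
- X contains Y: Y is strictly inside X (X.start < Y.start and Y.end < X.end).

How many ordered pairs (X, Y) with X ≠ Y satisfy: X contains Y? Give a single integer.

1

Checking all 30 ordered pairs for relation 'contains'; matching pairs in alphabetical order:
(iota, gamma): iota contains gamma ✓
Count: 1.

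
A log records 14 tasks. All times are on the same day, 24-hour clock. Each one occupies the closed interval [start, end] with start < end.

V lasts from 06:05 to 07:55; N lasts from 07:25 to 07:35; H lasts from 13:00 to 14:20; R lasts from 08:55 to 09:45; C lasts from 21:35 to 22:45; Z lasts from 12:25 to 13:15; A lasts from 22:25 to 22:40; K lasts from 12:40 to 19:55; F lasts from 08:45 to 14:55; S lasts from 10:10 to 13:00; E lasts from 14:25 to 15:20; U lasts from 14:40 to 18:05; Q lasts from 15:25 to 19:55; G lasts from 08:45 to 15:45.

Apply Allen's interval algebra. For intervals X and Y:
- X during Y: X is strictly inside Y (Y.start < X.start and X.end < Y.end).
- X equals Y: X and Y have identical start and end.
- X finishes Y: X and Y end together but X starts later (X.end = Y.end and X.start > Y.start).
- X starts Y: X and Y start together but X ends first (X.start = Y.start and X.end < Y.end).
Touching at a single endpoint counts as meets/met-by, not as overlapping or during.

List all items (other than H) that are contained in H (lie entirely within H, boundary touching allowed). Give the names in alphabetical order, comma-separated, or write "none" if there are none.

Target H = [13:00, 14:20].
A [22:25, 22:40] → after → no.
C [21:35, 22:45] → after → no.
E [14:25, 15:20] → after → no.
F [08:45, 14:55] → contains → no.
G [08:45, 15:45] → contains → no.
K [12:40, 19:55] → contains → no.
N [07:25, 07:35] → before → no.
Q [15:25, 19:55] → after → no.
R [08:55, 09:45] → before → no.
S [10:10, 13:00] → meets → no.
U [14:40, 18:05] → after → no.
V [06:05, 07:55] → before → no.
Z [12:25, 13:15] → overlaps → no.
Result: none.

none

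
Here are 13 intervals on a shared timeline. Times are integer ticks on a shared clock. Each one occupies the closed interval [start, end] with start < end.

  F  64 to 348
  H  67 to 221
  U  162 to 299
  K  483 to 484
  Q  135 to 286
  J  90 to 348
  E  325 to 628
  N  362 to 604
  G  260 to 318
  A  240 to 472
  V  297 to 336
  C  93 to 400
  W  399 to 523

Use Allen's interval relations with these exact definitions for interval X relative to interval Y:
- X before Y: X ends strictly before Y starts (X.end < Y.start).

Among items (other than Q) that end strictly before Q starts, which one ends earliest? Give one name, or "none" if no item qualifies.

none

Target Q = [135, 286].
A [240, 472] → overlapped-by → excluded.
C [93, 400] → contains → excluded.
E [325, 628] → after → excluded.
F [64, 348] → contains → excluded.
G [260, 318] → overlapped-by → excluded.
H [67, 221] → overlaps → excluded.
J [90, 348] → contains → excluded.
K [483, 484] → after → excluded.
N [362, 604] → after → excluded.
U [162, 299] → overlapped-by → excluded.
V [297, 336] → after → excluded.
W [399, 523] → after → excluded.
No candidates → none.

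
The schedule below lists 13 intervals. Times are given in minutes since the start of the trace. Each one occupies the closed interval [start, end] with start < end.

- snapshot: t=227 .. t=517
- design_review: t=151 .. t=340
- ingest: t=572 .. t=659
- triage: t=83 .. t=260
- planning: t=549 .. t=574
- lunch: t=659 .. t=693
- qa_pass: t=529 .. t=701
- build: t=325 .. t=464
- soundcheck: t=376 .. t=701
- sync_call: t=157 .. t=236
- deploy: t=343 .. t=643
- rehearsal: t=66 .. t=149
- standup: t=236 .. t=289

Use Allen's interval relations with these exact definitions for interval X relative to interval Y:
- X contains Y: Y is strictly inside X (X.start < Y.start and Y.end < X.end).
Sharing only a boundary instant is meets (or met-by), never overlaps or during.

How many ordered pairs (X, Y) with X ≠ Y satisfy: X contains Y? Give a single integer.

12

Checking all 156 ordered pairs for relation 'contains'; matching pairs in alphabetical order:
(deploy, planning): deploy contains planning ✓
(design_review, standup): design_review contains standup ✓
(design_review, sync_call): design_review contains sync_call ✓
(qa_pass, ingest): qa_pass contains ingest ✓
(qa_pass, lunch): qa_pass contains lunch ✓
(qa_pass, planning): qa_pass contains planning ✓
(snapshot, build): snapshot contains build ✓
(snapshot, standup): snapshot contains standup ✓
(soundcheck, ingest): soundcheck contains ingest ✓
(soundcheck, lunch): soundcheck contains lunch ✓
(soundcheck, planning): soundcheck contains planning ✓
(triage, sync_call): triage contains sync_call ✓
Count: 12.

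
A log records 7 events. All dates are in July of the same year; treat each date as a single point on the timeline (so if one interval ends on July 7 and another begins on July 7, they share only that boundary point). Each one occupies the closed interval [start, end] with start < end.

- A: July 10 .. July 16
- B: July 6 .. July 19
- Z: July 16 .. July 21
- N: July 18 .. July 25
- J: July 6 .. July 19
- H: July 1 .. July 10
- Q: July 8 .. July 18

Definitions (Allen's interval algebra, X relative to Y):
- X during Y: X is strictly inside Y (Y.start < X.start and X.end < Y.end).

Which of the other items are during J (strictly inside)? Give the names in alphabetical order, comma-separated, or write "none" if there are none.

Target J = [July 6, July 19].
A [July 10, July 16] → during → yes.
B [July 6, July 19] → equals → no.
H [July 1, July 10] → overlaps → no.
N [July 18, July 25] → overlapped-by → no.
Q [July 8, July 18] → during → yes.
Z [July 16, July 21] → overlapped-by → no.
Result: A, Q.

A, Q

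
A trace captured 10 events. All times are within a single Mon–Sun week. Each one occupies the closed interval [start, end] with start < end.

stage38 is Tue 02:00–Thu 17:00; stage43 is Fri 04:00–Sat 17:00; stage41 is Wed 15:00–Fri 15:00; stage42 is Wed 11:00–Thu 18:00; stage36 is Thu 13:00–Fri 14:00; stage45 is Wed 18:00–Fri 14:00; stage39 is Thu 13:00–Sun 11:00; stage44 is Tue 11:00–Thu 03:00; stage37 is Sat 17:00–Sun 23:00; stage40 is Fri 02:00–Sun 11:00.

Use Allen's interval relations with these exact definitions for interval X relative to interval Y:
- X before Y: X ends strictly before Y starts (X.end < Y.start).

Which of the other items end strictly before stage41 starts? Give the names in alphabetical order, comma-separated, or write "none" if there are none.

Target stage41 = [Wed 15:00, Fri 15:00].
stage36 [Thu 13:00, Fri 14:00] → during → no.
stage37 [Sat 17:00, Sun 23:00] → after → no.
stage38 [Tue 02:00, Thu 17:00] → overlaps → no.
stage39 [Thu 13:00, Sun 11:00] → overlapped-by → no.
stage40 [Fri 02:00, Sun 11:00] → overlapped-by → no.
stage42 [Wed 11:00, Thu 18:00] → overlaps → no.
stage43 [Fri 04:00, Sat 17:00] → overlapped-by → no.
stage44 [Tue 11:00, Thu 03:00] → overlaps → no.
stage45 [Wed 18:00, Fri 14:00] → during → no.
Result: none.

none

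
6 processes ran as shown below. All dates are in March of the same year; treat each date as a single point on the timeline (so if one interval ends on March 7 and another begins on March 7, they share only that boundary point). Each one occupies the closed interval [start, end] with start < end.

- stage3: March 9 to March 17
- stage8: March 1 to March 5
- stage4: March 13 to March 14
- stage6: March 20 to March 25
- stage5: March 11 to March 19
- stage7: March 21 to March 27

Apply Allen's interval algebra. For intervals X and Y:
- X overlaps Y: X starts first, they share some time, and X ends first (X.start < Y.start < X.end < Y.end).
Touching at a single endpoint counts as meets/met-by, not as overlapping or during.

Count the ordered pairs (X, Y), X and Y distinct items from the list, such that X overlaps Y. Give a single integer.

2

Checking all 30 ordered pairs for relation 'overlaps'; matching pairs in alphabetical order:
(stage3, stage5): stage3 overlaps stage5 ✓
(stage6, stage7): stage6 overlaps stage7 ✓
Count: 2.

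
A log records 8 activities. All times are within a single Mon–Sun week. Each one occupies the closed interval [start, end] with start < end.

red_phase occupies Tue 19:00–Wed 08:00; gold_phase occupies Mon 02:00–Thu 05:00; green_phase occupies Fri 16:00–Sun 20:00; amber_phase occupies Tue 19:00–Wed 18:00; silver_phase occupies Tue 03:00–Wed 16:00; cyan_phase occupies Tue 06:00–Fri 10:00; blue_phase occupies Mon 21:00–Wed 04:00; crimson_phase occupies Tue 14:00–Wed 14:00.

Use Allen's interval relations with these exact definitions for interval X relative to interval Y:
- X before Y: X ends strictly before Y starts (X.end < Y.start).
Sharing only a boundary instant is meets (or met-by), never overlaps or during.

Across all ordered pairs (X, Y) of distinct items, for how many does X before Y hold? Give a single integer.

7

Checking all 56 ordered pairs for relation 'before'; matching pairs in alphabetical order:
(amber_phase, green_phase): amber_phase before green_phase ✓
(blue_phase, green_phase): blue_phase before green_phase ✓
(crimson_phase, green_phase): crimson_phase before green_phase ✓
(cyan_phase, green_phase): cyan_phase before green_phase ✓
(gold_phase, green_phase): gold_phase before green_phase ✓
(red_phase, green_phase): red_phase before green_phase ✓
(silver_phase, green_phase): silver_phase before green_phase ✓
Count: 7.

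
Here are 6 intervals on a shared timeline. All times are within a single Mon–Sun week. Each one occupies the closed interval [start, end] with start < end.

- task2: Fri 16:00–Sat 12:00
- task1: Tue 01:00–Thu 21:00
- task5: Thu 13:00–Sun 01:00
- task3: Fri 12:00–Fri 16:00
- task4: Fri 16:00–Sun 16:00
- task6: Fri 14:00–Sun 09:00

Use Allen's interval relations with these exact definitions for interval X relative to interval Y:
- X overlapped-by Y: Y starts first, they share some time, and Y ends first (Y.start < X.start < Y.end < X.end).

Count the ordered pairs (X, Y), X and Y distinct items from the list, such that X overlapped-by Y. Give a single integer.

Checking all 30 ordered pairs for relation 'overlapped-by'; matching pairs in alphabetical order:
(task4, task5): task4 overlapped-by task5 ✓
(task4, task6): task4 overlapped-by task6 ✓
(task5, task1): task5 overlapped-by task1 ✓
(task6, task3): task6 overlapped-by task3 ✓
(task6, task5): task6 overlapped-by task5 ✓
Count: 5.

5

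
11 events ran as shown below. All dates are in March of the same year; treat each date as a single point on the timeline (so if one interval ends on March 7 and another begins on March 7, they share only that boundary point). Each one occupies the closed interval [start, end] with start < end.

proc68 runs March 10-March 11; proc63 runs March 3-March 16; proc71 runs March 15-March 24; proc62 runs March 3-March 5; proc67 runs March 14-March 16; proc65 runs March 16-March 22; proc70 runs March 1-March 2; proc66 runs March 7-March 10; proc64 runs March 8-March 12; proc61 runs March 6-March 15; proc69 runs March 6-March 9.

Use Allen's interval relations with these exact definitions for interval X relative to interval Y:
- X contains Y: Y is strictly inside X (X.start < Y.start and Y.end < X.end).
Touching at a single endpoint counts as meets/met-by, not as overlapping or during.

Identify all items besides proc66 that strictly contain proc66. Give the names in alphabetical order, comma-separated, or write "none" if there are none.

Target proc66 = [March 7, March 10].
proc61 [March 6, March 15] → contains → yes.
proc62 [March 3, March 5] → before → no.
proc63 [March 3, March 16] → contains → yes.
proc64 [March 8, March 12] → overlapped-by → no.
proc65 [March 16, March 22] → after → no.
proc67 [March 14, March 16] → after → no.
proc68 [March 10, March 11] → met-by → no.
proc69 [March 6, March 9] → overlaps → no.
proc70 [March 1, March 2] → before → no.
proc71 [March 15, March 24] → after → no.
Result: proc61, proc63.

proc61, proc63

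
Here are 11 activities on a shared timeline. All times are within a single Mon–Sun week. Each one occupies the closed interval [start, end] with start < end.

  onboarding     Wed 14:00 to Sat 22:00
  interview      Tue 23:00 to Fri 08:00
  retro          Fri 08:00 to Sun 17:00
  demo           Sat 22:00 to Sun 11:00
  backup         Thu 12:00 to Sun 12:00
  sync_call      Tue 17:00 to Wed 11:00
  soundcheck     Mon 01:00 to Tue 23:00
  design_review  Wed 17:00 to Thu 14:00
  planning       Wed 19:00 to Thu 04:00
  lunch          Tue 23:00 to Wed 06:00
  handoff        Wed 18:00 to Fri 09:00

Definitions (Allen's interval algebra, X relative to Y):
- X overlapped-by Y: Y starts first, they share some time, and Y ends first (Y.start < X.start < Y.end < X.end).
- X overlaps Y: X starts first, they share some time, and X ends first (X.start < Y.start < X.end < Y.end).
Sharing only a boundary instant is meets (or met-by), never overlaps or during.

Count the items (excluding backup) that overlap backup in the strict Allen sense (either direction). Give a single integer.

Target backup = [Thu 12:00, Sun 12:00].
demo [Sat 22:00, Sun 11:00] → during → no.
design_review [Wed 17:00, Thu 14:00] → overlaps → counts.
handoff [Wed 18:00, Fri 09:00] → overlaps → counts.
interview [Tue 23:00, Fri 08:00] → overlaps → counts.
lunch [Tue 23:00, Wed 06:00] → before → no.
onboarding [Wed 14:00, Sat 22:00] → overlaps → counts.
planning [Wed 19:00, Thu 04:00] → before → no.
retro [Fri 08:00, Sun 17:00] → overlapped-by → counts.
soundcheck [Mon 01:00, Tue 23:00] → before → no.
sync_call [Tue 17:00, Wed 11:00] → before → no.
Total: 5.

5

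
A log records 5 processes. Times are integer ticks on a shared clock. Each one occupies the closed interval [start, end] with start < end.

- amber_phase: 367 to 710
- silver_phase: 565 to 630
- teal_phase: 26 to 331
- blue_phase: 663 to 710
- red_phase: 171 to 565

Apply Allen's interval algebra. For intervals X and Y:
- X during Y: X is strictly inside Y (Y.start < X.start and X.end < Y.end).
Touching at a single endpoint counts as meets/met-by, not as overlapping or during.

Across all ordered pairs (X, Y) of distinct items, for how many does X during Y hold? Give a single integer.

Checking all 20 ordered pairs for relation 'during'; matching pairs in alphabetical order:
(silver_phase, amber_phase): silver_phase during amber_phase ✓
Count: 1.

1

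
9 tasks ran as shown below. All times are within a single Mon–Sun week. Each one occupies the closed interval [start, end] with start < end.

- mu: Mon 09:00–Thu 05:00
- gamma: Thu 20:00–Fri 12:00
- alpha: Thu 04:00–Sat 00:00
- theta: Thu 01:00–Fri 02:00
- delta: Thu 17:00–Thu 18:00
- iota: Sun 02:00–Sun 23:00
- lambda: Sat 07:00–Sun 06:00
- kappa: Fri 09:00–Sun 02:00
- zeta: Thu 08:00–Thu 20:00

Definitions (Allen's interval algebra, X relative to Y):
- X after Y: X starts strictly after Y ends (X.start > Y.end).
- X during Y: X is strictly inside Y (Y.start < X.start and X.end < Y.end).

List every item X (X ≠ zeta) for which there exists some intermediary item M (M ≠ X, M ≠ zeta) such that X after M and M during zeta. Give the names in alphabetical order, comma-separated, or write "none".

gamma, iota, kappa, lambda

Target zeta = [Thu 08:00, Thu 20:00].
Intermediaries M with M during zeta: delta.
Via delta — items with X after delta: gamma, iota, kappa, lambda.
Union: gamma, iota, kappa, lambda.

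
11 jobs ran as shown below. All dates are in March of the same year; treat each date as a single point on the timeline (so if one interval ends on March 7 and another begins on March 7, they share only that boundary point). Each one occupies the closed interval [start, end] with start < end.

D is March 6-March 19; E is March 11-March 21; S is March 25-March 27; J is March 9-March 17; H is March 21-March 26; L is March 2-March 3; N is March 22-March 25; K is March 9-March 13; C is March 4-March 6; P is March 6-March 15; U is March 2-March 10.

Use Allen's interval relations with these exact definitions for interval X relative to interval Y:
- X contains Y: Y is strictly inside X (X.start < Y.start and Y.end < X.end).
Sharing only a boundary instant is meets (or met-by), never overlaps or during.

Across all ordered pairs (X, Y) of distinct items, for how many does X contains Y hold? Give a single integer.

5

Checking all 110 ordered pairs for relation 'contains'; matching pairs in alphabetical order:
(D, J): D contains J ✓
(D, K): D contains K ✓
(H, N): H contains N ✓
(P, K): P contains K ✓
(U, C): U contains C ✓
Count: 5.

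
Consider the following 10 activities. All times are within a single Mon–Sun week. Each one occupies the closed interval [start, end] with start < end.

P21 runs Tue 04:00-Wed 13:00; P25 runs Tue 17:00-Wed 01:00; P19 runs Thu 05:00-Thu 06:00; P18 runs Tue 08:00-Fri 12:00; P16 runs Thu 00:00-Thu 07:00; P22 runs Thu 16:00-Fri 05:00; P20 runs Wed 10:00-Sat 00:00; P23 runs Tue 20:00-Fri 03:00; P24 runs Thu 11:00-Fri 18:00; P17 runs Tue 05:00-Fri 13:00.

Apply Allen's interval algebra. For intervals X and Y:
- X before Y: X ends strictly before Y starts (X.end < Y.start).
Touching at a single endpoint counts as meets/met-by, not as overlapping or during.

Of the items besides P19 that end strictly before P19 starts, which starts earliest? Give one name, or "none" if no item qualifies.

Target P19 = [Thu 05:00, Thu 06:00].
P16 [Thu 00:00, Thu 07:00] → contains → excluded.
P17 [Tue 05:00, Fri 13:00] → contains → excluded.
P18 [Tue 08:00, Fri 12:00] → contains → excluded.
P20 [Wed 10:00, Sat 00:00] → contains → excluded.
P21 [Tue 04:00, Wed 13:00] → before → candidate.
P22 [Thu 16:00, Fri 05:00] → after → excluded.
P23 [Tue 20:00, Fri 03:00] → contains → excluded.
P24 [Thu 11:00, Fri 18:00] → after → excluded.
P25 [Tue 17:00, Wed 01:00] → before → candidate.
Among candidates, earliest start is Tue 04:00 → P21.

P21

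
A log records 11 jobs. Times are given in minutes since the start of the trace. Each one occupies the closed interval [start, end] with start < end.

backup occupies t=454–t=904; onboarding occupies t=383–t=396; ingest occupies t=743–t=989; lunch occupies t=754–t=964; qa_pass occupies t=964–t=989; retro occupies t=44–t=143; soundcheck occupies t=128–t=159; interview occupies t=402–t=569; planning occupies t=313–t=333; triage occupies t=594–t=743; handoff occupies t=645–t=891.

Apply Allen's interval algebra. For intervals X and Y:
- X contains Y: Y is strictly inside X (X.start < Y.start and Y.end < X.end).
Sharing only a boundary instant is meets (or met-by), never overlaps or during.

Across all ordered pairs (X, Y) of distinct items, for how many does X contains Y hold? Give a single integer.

3

Checking all 110 ordered pairs for relation 'contains'; matching pairs in alphabetical order:
(backup, handoff): backup contains handoff ✓
(backup, triage): backup contains triage ✓
(ingest, lunch): ingest contains lunch ✓
Count: 3.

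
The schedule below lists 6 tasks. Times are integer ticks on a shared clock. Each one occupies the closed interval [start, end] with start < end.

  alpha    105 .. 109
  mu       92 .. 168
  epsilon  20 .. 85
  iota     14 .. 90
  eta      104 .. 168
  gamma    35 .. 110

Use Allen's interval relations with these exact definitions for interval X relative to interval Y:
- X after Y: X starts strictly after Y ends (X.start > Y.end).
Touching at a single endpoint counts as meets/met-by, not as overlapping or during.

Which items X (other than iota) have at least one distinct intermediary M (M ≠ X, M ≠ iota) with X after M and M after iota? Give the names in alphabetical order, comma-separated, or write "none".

Target iota = [14, 90].
Intermediaries M with M after iota: alpha, eta, mu.
Via alpha — items with X after alpha: none.
Via eta — items with X after eta: none.
Via mu — items with X after mu: none.
Union: none.

none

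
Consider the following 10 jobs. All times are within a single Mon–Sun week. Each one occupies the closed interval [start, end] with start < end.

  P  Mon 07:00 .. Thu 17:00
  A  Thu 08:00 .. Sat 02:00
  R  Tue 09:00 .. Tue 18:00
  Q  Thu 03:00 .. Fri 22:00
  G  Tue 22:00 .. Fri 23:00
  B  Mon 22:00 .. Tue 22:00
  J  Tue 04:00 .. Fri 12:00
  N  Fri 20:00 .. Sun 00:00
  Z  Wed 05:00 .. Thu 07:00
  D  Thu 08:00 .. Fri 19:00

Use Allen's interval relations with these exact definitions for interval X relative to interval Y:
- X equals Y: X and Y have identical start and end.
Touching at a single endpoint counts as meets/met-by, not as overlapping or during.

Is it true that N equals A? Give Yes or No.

N = [Fri 20:00, Sun 00:00], A = [Thu 08:00, Sat 02:00].
Actual relation of N to A: overlapped-by.
Asked whether 'equals' holds → No.

No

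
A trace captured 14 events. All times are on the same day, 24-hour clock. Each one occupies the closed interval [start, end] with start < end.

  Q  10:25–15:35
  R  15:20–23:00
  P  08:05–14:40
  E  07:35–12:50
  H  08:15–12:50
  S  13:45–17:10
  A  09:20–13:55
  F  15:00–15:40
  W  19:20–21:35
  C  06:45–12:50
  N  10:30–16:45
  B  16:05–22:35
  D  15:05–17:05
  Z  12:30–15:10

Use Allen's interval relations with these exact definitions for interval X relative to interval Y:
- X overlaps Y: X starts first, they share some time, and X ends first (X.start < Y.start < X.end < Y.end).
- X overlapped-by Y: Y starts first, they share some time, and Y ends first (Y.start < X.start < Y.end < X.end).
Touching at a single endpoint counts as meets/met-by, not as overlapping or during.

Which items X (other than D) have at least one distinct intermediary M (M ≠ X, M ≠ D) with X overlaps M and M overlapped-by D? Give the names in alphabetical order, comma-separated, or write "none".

Target D = [15:05, 17:05].
Intermediaries M with M overlapped-by D: B, R.
Via B — items with X overlaps B: N, S.
Via R — items with X overlaps R: F, N, Q, S.
Union: F, N, Q, S.

F, N, Q, S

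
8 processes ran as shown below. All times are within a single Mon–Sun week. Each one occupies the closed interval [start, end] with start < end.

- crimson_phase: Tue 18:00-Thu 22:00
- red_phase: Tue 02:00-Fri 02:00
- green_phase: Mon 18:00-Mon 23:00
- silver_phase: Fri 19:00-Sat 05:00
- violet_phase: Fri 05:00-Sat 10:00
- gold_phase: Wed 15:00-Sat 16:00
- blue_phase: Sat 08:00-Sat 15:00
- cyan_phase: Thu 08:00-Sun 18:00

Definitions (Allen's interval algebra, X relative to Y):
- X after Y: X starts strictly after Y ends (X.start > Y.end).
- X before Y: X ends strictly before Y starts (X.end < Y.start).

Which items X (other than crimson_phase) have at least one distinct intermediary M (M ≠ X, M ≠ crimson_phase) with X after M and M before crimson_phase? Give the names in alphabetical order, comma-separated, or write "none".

blue_phase, cyan_phase, gold_phase, red_phase, silver_phase, violet_phase

Target crimson_phase = [Tue 18:00, Thu 22:00].
Intermediaries M with M before crimson_phase: green_phase.
Via green_phase — items with X after green_phase: blue_phase, cyan_phase, gold_phase, red_phase, silver_phase, violet_phase.
Union: blue_phase, cyan_phase, gold_phase, red_phase, silver_phase, violet_phase.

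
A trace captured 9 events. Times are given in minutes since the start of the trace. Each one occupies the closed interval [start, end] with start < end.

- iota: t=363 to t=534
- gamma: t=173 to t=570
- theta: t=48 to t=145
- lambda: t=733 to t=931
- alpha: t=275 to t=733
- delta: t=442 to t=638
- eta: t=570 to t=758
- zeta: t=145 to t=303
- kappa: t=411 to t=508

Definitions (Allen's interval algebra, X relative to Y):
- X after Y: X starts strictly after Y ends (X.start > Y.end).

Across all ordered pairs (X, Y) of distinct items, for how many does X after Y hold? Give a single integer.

Checking all 72 ordered pairs for relation 'after'; matching pairs in alphabetical order:
(alpha, theta): alpha after theta ✓
(delta, theta): delta after theta ✓
(delta, zeta): delta after zeta ✓
(eta, iota): eta after iota ✓
(eta, kappa): eta after kappa ✓
(eta, theta): eta after theta ✓
(eta, zeta): eta after zeta ✓
(gamma, theta): gamma after theta ✓
(iota, theta): iota after theta ✓
(iota, zeta): iota after zeta ✓
(kappa, theta): kappa after theta ✓
(kappa, zeta): kappa after zeta ✓
(lambda, delta): lambda after delta ✓
(lambda, gamma): lambda after gamma ✓
(lambda, iota): lambda after iota ✓
(lambda, kappa): lambda after kappa ✓
(lambda, theta): lambda after theta ✓
(lambda, zeta): lambda after zeta ✓
Count: 18.

18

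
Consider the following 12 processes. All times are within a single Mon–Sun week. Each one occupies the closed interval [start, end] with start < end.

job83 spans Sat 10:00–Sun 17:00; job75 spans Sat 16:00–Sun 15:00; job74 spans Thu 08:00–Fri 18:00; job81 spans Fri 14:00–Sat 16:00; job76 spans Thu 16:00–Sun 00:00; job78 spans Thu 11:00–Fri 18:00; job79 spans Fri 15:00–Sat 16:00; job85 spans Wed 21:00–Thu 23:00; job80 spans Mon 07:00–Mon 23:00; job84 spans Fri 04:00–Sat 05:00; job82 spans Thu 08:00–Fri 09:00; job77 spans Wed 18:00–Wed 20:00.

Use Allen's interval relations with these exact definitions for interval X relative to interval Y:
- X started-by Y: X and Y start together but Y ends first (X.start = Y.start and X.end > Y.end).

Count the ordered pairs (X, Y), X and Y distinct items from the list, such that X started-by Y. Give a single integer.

Checking all 132 ordered pairs for relation 'started-by'; matching pairs in alphabetical order:
(job74, job82): job74 started-by job82 ✓
Count: 1.

1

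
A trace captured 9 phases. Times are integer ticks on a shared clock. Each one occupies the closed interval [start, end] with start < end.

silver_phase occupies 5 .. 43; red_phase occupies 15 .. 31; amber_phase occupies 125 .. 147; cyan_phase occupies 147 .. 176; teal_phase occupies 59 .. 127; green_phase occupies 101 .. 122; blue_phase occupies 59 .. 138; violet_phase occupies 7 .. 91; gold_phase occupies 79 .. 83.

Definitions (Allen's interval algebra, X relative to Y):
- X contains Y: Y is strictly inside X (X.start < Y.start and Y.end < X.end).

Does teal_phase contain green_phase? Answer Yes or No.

Yes

teal_phase = [59, 127], green_phase = [101, 122].
Actual relation of teal_phase to green_phase: contains.
Asked whether 'contains' holds → Yes.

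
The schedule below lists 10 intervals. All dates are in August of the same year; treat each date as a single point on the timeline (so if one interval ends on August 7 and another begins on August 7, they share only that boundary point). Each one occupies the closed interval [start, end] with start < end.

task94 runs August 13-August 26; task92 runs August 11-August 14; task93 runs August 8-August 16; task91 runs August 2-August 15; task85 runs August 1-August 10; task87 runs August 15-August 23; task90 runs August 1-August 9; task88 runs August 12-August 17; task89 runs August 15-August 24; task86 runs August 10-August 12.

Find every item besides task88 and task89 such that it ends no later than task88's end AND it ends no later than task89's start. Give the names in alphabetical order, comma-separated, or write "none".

task85, task86, task90, task91, task92

Conditions: its end is no later than task88's end (X.end <= August 17) AND its end is no later than task89's start (X.end <= August 15).
task85: end August 10 <= August 17? ✓; end August 10 <= August 15? ✓ → yes.
task86: end August 12 <= August 17? ✓; end August 12 <= August 15? ✓ → yes.
task87: end August 23 <= August 17? ✗; end August 23 <= August 15? ✗ → no.
task90: end August 9 <= August 17? ✓; end August 9 <= August 15? ✓ → yes.
task91: end August 15 <= August 17? ✓; end August 15 <= August 15? ✓ → yes.
task92: end August 14 <= August 17? ✓; end August 14 <= August 15? ✓ → yes.
task93: end August 16 <= August 17? ✓; end August 16 <= August 15? ✗ → no.
task94: end August 26 <= August 17? ✗; end August 26 <= August 15? ✗ → no.
Result: task85, task86, task90, task91, task92.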